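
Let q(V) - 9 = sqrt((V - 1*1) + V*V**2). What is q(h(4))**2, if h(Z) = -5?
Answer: (9 + I*sqrt(131))**2 ≈ -50.0 + 206.02*I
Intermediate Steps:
q(V) = 9 + sqrt(-1 + V + V**3) (q(V) = 9 + sqrt((V - 1*1) + V*V**2) = 9 + sqrt((V - 1) + V**3) = 9 + sqrt((-1 + V) + V**3) = 9 + sqrt(-1 + V + V**3))
q(h(4))**2 = (9 + sqrt(-1 - 5 + (-5)**3))**2 = (9 + sqrt(-1 - 5 - 125))**2 = (9 + sqrt(-131))**2 = (9 + I*sqrt(131))**2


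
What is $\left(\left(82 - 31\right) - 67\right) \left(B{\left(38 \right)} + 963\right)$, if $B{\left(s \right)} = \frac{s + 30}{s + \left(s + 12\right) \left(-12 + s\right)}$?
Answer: $- \frac{10308496}{669} \approx -15409.0$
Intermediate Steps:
$B{\left(s \right)} = \frac{30 + s}{s + \left(-12 + s\right) \left(12 + s\right)}$ ($B{\left(s \right)} = \frac{30 + s}{s + \left(12 + s\right) \left(-12 + s\right)} = \frac{30 + s}{s + \left(-12 + s\right) \left(12 + s\right)}$)
$\left(\left(82 - 31\right) - 67\right) \left(B{\left(38 \right)} + 963\right) = \left(\left(82 - 31\right) - 67\right) \left(\frac{30 + 38}{-144 + 38 + 38^{2}} + 963\right) = \left(51 - 67\right) \left(\frac{1}{-144 + 38 + 1444} \cdot 68 + 963\right) = - 16 \left(\frac{1}{1338} \cdot 68 + 963\right) = - 16 \left(\frac{34}{669} + 963\right) = \left(-16\right) \frac{644281}{669} = - \frac{10308496}{669}$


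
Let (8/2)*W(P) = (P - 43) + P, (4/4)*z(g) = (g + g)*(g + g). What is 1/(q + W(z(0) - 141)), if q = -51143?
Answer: -4/204897 ≈ -1.9522e-5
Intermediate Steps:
z(g) = 4*g**2 (z(g) = (g + g)*(g + g) = (2*g)*(2*g) = 4*g**2)
W(P) = -43/4 + P/2 (W(P) = ((P - 43) + P)/4 = ((-43 + P) + P)/4 = (-43 + 2*P)/4 = -43/4 + P/2)
1/(q + W(z(0) - 141)) = 1/(-51143 + (-43/4 + (4*0**2 - 141)/2)) = 1/(-51143 + (-43/4 + (4*0 - 141)/2)) = 1/(-51143 + (-43/4 + (0 - 141)/2)) = 1/(-51143 + (-43/4 + (1/2)*(-141))) = 1/(-51143 + (-43/4 - 141/2)) = 1/(-51143 - 325/4) = 1/(-204897/4) = -4/204897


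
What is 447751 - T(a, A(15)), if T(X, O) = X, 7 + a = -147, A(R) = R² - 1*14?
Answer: 447905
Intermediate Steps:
A(R) = -14 + R² (A(R) = R² - 14 = -14 + R²)
a = -154 (a = -7 - 147 = -154)
447751 - T(a, A(15)) = 447751 - 1*(-154) = 447751 + 154 = 447905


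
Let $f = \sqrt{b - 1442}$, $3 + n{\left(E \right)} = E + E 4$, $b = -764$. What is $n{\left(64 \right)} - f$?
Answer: $317 - i \sqrt{2206} \approx 317.0 - 46.968 i$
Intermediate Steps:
$n{\left(E \right)} = -3 + 5 E$ ($n{\left(E \right)} = -3 + \left(E + E 4\right) = -3 + \left(E + 4 E\right) = -3 + 5 E$)
$f = i \sqrt{2206}$ ($f = \sqrt{-764 - 1442} = \sqrt{-2206} = i \sqrt{2206} \approx 46.968 i$)
$n{\left(64 \right)} - f = \left(-3 + 5 \cdot 64\right) - i \sqrt{2206} = \left(-3 + 320\right) - i \sqrt{2206} = 317 - i \sqrt{2206}$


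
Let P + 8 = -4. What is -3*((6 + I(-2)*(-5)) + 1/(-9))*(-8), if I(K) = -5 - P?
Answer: -2096/3 ≈ -698.67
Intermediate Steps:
P = -12 (P = -8 - 4 = -12)
I(K) = 7 (I(K) = -5 - 1*(-12) = -5 + 12 = 7)
-3*((6 + I(-2)*(-5)) + 1/(-9))*(-8) = -3*((6 + 7*(-5)) + 1/(-9))*(-8) = -3*((6 - 35) - ⅑)*(-8) = -3*(-29 - ⅑)*(-8) = -3*(-262/9)*(-8) = (262/3)*(-8) = -2096/3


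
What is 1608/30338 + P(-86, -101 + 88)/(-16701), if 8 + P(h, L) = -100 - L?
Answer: 782561/13333551 ≈ 0.058691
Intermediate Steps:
P(h, L) = -108 - L (P(h, L) = -8 + (-100 - L) = -108 - L)
1608/30338 + P(-86, -101 + 88)/(-16701) = 1608/30338 + (-108 - (-101 + 88))/(-16701) = 1608*(1/30338) + (-108 - 1*(-13))*(-1/16701) = 804/15169 + (-108 + 13)*(-1/16701) = 804/15169 - 95*(-1/16701) = 804/15169 + 5/879 = 782561/13333551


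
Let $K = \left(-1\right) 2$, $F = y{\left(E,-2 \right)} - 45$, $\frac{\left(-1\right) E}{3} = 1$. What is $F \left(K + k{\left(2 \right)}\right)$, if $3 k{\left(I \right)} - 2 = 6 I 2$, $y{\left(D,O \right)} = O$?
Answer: $- \frac{940}{3} \approx -313.33$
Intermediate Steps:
$E = -3$ ($E = \left(-3\right) 1 = -3$)
$k{\left(I \right)} = \frac{2}{3} + 4 I$ ($k{\left(I \right)} = \frac{2}{3} + \frac{6 I 2}{3} = \frac{2}{3} + \frac{12 I}{3} = \frac{2}{3} + 4 I$)
$F = -47$ ($F = -2 - 45 = -47$)
$K = -2$
$F \left(K + k{\left(2 \right)}\right) = - 47 \left(-2 + \left(\frac{2}{3} + 4 \cdot 2\right)\right) = - 47 \left(-2 + \left(\frac{2}{3} + 8\right)\right) = - 47 \left(-2 + \frac{26}{3}\right) = \left(-47\right) \frac{20}{3} = - \frac{940}{3}$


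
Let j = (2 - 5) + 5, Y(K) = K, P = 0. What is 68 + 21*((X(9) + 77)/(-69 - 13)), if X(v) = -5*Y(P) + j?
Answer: 3917/82 ≈ 47.768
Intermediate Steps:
j = 2 (j = -3 + 5 = 2)
X(v) = 2 (X(v) = -5*0 + 2 = 0 + 2 = 2)
68 + 21*((X(9) + 77)/(-69 - 13)) = 68 + 21*((2 + 77)/(-69 - 13)) = 68 + 21*(79/(-82)) = 68 + 21*(79*(-1/82)) = 68 + 21*(-79/82) = 68 - 1659/82 = 3917/82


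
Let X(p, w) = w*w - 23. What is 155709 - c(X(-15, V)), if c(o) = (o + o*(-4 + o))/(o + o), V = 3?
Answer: 311435/2 ≈ 1.5572e+5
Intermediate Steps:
X(p, w) = -23 + w**2 (X(p, w) = w**2 - 23 = -23 + w**2)
c(o) = (o + o*(-4 + o))/(2*o) (c(o) = (o + o*(-4 + o))/((2*o)) = (o + o*(-4 + o))*(1/(2*o)) = (o + o*(-4 + o))/(2*o))
155709 - c(X(-15, V)) = 155709 - (-3/2 + (-23 + 3**2)/2) = 155709 - (-3/2 + (-23 + 9)/2) = 155709 - (-3/2 + (1/2)*(-14)) = 155709 - (-3/2 - 7) = 155709 - 1*(-17/2) = 155709 + 17/2 = 311435/2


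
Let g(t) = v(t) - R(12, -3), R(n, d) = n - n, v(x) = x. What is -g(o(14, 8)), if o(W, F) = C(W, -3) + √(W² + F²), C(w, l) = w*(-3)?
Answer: 42 - 2*√65 ≈ 25.875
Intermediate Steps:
C(w, l) = -3*w
R(n, d) = 0
o(W, F) = √(F² + W²) - 3*W (o(W, F) = -3*W + √(W² + F²) = -3*W + √(F² + W²) = √(F² + W²) - 3*W)
g(t) = t (g(t) = t - 1*0 = t + 0 = t)
-g(o(14, 8)) = -(√(8² + 14²) - 3*14) = -(√(64 + 196) - 42) = -(√260 - 42) = -(2*√65 - 42) = -(-42 + 2*√65) = 42 - 2*√65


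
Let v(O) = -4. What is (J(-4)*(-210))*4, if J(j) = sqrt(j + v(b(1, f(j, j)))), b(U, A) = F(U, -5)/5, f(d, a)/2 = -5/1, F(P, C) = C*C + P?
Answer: -1680*I*sqrt(2) ≈ -2375.9*I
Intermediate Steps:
F(P, C) = P + C**2 (F(P, C) = C**2 + P = P + C**2)
f(d, a) = -10 (f(d, a) = 2*(-5/1) = 2*(-5*1) = 2*(-5) = -10)
b(U, A) = 5 + U/5 (b(U, A) = (U + (-5)**2)/5 = (U + 25)*(1/5) = (25 + U)*(1/5) = 5 + U/5)
J(j) = sqrt(-4 + j) (J(j) = sqrt(j - 4) = sqrt(-4 + j))
(J(-4)*(-210))*4 = (sqrt(-4 - 4)*(-210))*4 = (sqrt(-8)*(-210))*4 = ((2*I*sqrt(2))*(-210))*4 = -420*I*sqrt(2)*4 = -1680*I*sqrt(2)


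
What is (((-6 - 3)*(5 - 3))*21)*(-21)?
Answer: 7938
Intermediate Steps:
(((-6 - 3)*(5 - 3))*21)*(-21) = (-9*2*21)*(-21) = -18*21*(-21) = -378*(-21) = 7938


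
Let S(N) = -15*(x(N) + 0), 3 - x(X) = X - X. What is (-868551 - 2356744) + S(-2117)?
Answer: -3225340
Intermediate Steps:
x(X) = 3 (x(X) = 3 - (X - X) = 3 - 1*0 = 3 + 0 = 3)
S(N) = -45 (S(N) = -15*(3 + 0) = -15*3 = -45)
(-868551 - 2356744) + S(-2117) = (-868551 - 2356744) - 45 = -3225295 - 45 = -3225340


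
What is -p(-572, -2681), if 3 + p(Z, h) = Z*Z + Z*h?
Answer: -1860713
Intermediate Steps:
p(Z, h) = -3 + Z² + Z*h (p(Z, h) = -3 + (Z*Z + Z*h) = -3 + (Z² + Z*h) = -3 + Z² + Z*h)
-p(-572, -2681) = -(-3 + (-572)² - 572*(-2681)) = -(-3 + 327184 + 1533532) = -1*1860713 = -1860713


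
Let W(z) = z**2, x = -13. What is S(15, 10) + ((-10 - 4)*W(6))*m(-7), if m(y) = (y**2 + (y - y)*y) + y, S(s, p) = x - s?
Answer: -21196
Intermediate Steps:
S(s, p) = -13 - s
m(y) = y + y**2 (m(y) = (y**2 + 0*y) + y = (y**2 + 0) + y = y**2 + y = y + y**2)
S(15, 10) + ((-10 - 4)*W(6))*m(-7) = (-13 - 1*15) + ((-10 - 4)*6**2)*(-7*(1 - 7)) = (-13 - 15) + (-14*36)*(-7*(-6)) = -28 - 504*42 = -28 - 21168 = -21196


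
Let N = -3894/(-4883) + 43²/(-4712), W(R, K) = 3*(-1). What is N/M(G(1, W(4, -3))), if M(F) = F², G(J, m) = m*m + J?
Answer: 490519/121098400 ≈ 0.0040506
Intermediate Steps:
W(R, K) = -3
G(J, m) = J + m² (G(J, m) = m² + J = J + m²)
N = 490519/1210984 (N = -3894*(-1/4883) + 1849*(-1/4712) = 3894/4883 - 1849/4712 = 490519/1210984 ≈ 0.40506)
N/M(G(1, W(4, -3))) = 490519/(1210984*((1 + (-3)²)²)) = 490519/(1210984*((1 + 9)²)) = 490519/(1210984*(10²)) = (490519/1210984)/100 = (490519/1210984)*(1/100) = 490519/121098400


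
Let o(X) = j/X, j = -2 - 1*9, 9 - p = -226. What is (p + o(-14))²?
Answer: 10896601/196 ≈ 55595.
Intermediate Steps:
p = 235 (p = 9 - 1*(-226) = 9 + 226 = 235)
j = -11 (j = -2 - 9 = -11)
o(X) = -11/X
(p + o(-14))² = (235 - 11/(-14))² = (235 - 11*(-1/14))² = (235 + 11/14)² = (3301/14)² = 10896601/196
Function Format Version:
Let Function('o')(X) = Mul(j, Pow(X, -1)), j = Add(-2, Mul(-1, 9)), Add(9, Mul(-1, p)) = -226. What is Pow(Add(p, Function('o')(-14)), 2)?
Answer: Rational(10896601, 196) ≈ 55595.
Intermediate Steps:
p = 235 (p = Add(9, Mul(-1, -226)) = Add(9, 226) = 235)
j = -11 (j = Add(-2, -9) = -11)
Function('o')(X) = Mul(-11, Pow(X, -1))
Pow(Add(p, Function('o')(-14)), 2) = Pow(Add(235, Mul(-11, Pow(-14, -1))), 2) = Pow(Add(235, Mul(-11, Rational(-1, 14))), 2) = Pow(Add(235, Rational(11, 14)), 2) = Pow(Rational(3301, 14), 2) = Rational(10896601, 196)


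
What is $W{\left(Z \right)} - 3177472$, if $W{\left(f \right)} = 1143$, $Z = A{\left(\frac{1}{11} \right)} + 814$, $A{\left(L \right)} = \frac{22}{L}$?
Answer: $-3176329$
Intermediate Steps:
$Z = 1056$ ($Z = \frac{22}{\frac{1}{11}} + 814 = 22 \frac{1}{\frac{1}{11}} + 814 = 22 \cdot 11 + 814 = 242 + 814 = 1056$)
$W{\left(Z \right)} - 3177472 = 1143 - 3177472 = -3176329$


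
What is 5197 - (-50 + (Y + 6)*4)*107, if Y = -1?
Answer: 8407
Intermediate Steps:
5197 - (-50 + (Y + 6)*4)*107 = 5197 - (-50 + (-1 + 6)*4)*107 = 5197 - (-50 + 5*4)*107 = 5197 - (-50 + 20)*107 = 5197 - (-30)*107 = 5197 - 1*(-3210) = 5197 + 3210 = 8407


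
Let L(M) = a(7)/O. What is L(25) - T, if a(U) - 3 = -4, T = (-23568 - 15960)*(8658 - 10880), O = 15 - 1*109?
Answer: -8256134303/94 ≈ -8.7831e+7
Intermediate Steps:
O = -94 (O = 15 - 109 = -94)
T = 87831216 (T = -39528*(-2222) = 87831216)
a(U) = -1 (a(U) = 3 - 4 = -1)
L(M) = 1/94 (L(M) = -1/(-94) = -1*(-1/94) = 1/94)
L(25) - T = 1/94 - 1*87831216 = 1/94 - 87831216 = -8256134303/94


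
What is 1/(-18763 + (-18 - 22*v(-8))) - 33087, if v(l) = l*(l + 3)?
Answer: -650523508/19661 ≈ -33087.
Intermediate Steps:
v(l) = l*(3 + l)
1/(-18763 + (-18 - 22*v(-8))) - 33087 = 1/(-18763 + (-18 - (-176)*(3 - 8))) - 33087 = 1/(-18763 + (-18 - (-176)*(-5))) - 33087 = 1/(-18763 + (-18 - 22*40)) - 33087 = 1/(-18763 + (-18 - 880)) - 33087 = 1/(-18763 - 898) - 33087 = 1/(-19661) - 33087 = -1/19661 - 33087 = -650523508/19661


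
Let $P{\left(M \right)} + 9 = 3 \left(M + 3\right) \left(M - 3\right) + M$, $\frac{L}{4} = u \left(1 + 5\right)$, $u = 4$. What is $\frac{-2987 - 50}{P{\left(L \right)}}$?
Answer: $- \frac{3037}{27708} \approx -0.10961$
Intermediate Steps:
$L = 96$ ($L = 4 \cdot 4 \left(1 + 5\right) = 4 \cdot 4 \cdot 6 = 4 \cdot 24 = 96$)
$P{\left(M \right)} = -9 + M + 3 \left(-3 + M\right) \left(3 + M\right)$ ($P{\left(M \right)} = -9 + \left(3 \left(M + 3\right) \left(M - 3\right) + M\right) = -9 + \left(3 \left(3 + M\right) \left(-3 + M\right) + M\right) = -9 + \left(3 \left(-3 + M\right) \left(3 + M\right) + M\right) = -9 + \left(M + 3 \left(-3 + M\right) \left(3 + M\right)\right) = -9 + M + 3 \left(-3 + M\right) \left(3 + M\right)$)
$\frac{-2987 - 50}{P{\left(L \right)}} = \frac{-2987 - 50}{-36 + 96 + 3 \cdot 96^{2}} = \frac{-2987 - 50}{-36 + 96 + 3 \cdot 9216} = - \frac{3037}{-36 + 96 + 27648} = - \frac{3037}{27708}$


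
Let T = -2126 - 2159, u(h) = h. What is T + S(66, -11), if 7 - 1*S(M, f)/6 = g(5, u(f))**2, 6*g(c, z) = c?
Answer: -25483/6 ≈ -4247.2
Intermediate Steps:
T = -4285
g(c, z) = c/6
S(M, f) = 227/6 (S(M, f) = 42 - 6*((1/6)*5)**2 = 42 - 6*(5/6)**2 = 42 - 6*25/36 = 42 - 25/6 = 227/6)
T + S(66, -11) = -4285 + 227/6 = -25483/6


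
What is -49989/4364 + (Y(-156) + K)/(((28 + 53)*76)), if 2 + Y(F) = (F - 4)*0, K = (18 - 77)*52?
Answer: -80282441/6716196 ≈ -11.954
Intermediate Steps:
K = -3068 (K = -59*52 = -3068)
Y(F) = -2 (Y(F) = -2 + (F - 4)*0 = -2 + (-4 + F)*0 = -2 + 0 = -2)
-49989/4364 + (Y(-156) + K)/(((28 + 53)*76)) = -49989/4364 + (-2 - 3068)/(((28 + 53)*76)) = -49989*1/4364 - 3070/(81*76) = -49989/4364 - 3070/6156 = -49989/4364 - 3070*1/6156 = -49989/4364 - 1535/3078 = -80282441/6716196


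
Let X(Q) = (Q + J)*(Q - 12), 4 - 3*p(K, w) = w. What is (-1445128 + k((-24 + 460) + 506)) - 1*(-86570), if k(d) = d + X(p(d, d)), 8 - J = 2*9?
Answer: -11275712/9 ≈ -1.2529e+6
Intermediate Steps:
J = -10 (J = 8 - 2*9 = 8 - 1*18 = 8 - 18 = -10)
p(K, w) = 4/3 - w/3
X(Q) = (-12 + Q)*(-10 + Q) (X(Q) = (Q - 10)*(Q - 12) = (-10 + Q)*(-12 + Q) = (-12 + Q)*(-10 + Q))
k(d) = 272/3 + (4/3 - d/3)**2 + 25*d/3 (k(d) = d + (120 + (4/3 - d/3)**2 - 22*(4/3 - d/3)) = d + (120 + (4/3 - d/3)**2 + (-88/3 + 22*d/3)) = d + (272/3 + (4/3 - d/3)**2 + 22*d/3) = 272/3 + (4/3 - d/3)**2 + 25*d/3)
(-1445128 + k((-24 + 460) + 506)) - 1*(-86570) = (-1445128 + (832/9 + ((-24 + 460) + 506)**2/9 + 67*((-24 + 460) + 506)/9)) - 1*(-86570) = (-1445128 + (832/9 + (436 + 506)**2/9 + 67*(436 + 506)/9)) + 86570 = (-1445128 + (832/9 + (1/9)*942**2 + (67/9)*942)) + 86570 = (-1445128 + (832/9 + (1/9)*887364 + 21038/3)) + 86570 = (-1445128 + (832/9 + 98596 + 21038/3)) + 86570 = (-1445128 + 951310/9) + 86570 = -12054842/9 + 86570 = -11275712/9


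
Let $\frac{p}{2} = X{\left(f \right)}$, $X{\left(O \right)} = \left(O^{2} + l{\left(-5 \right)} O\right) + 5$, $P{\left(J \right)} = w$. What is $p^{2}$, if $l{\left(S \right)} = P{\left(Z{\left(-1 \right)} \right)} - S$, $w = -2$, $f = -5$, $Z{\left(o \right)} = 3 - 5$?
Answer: $900$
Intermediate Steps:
$Z{\left(o \right)} = -2$ ($Z{\left(o \right)} = 3 - 5 = -2$)
$P{\left(J \right)} = -2$
$l{\left(S \right)} = -2 - S$
$X{\left(O \right)} = 5 + O^{2} + 3 O$ ($X{\left(O \right)} = \left(O^{2} + \left(-2 - -5\right) O\right) + 5 = \left(O^{2} + \left(-2 + 5\right) O\right) + 5 = \left(O^{2} + 3 O\right) + 5 = 5 + O^{2} + 3 O$)
$p = 30$ ($p = 2 \left(5 + \left(-5\right)^{2} + 3 \left(-5\right)\right) = 2 \left(5 + 25 - 15\right) = 2 \cdot 15 = 30$)
$p^{2} = 30^{2} = 900$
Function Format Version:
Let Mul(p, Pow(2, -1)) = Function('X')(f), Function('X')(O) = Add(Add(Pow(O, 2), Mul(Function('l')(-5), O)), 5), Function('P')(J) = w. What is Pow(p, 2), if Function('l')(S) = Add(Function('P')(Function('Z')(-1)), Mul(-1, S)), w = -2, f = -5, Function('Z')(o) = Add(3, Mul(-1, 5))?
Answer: 900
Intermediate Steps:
Function('Z')(o) = -2 (Function('Z')(o) = Add(3, -5) = -2)
Function('P')(J) = -2
Function('l')(S) = Add(-2, Mul(-1, S))
Function('X')(O) = Add(5, Pow(O, 2), Mul(3, O)) (Function('X')(O) = Add(Add(Pow(O, 2), Mul(Add(-2, Mul(-1, -5)), O)), 5) = Add(Add(Pow(O, 2), Mul(Add(-2, 5), O)), 5) = Add(Add(Pow(O, 2), Mul(3, O)), 5) = Add(5, Pow(O, 2), Mul(3, O)))
p = 30 (p = Mul(2, Add(5, Pow(-5, 2), Mul(3, -5))) = Mul(2, Add(5, 25, -15)) = Mul(2, 15) = 30)
Pow(p, 2) = Pow(30, 2) = 900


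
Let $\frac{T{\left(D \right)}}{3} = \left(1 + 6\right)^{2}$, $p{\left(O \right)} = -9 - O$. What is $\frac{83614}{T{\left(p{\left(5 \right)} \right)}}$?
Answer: $\frac{83614}{147} \approx 568.8$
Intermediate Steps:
$T{\left(D \right)} = 147$ ($T{\left(D \right)} = 3 \left(1 + 6\right)^{2} = 3 \cdot 7^{2} = 3 \cdot 49 = 147$)
$\frac{83614}{T{\left(p{\left(5 \right)} \right)}} = \frac{83614}{147}$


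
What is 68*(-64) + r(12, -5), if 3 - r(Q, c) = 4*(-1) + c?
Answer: -4340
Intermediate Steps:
r(Q, c) = 7 - c (r(Q, c) = 3 - (4*(-1) + c) = 3 - (-4 + c) = 3 + (4 - c) = 7 - c)
68*(-64) + r(12, -5) = 68*(-64) + (7 - 1*(-5)) = -4352 + (7 + 5) = -4352 + 12 = -4340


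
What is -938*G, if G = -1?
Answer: 938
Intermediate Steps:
-938*G = -938*(-1) = 938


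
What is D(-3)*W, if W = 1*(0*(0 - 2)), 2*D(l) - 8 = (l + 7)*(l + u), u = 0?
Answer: 0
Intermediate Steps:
D(l) = 4 + l*(7 + l)/2 (D(l) = 4 + ((l + 7)*(l + 0))/2 = 4 + ((7 + l)*l)/2 = 4 + (l*(7 + l))/2 = 4 + l*(7 + l)/2)
W = 0 (W = 1*(0*(-2)) = 1*0 = 0)
D(-3)*W = (4 + (½)*(-3)² + (7/2)*(-3))*0 = (4 + (½)*9 - 21/2)*0 = (4 + 9/2 - 21/2)*0 = -2*0 = 0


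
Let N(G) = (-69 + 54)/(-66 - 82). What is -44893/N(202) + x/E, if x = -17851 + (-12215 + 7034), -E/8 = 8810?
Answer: -11707008331/26430 ≈ -4.4294e+5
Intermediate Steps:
N(G) = 15/148 (N(G) = -15/(-148) = -15*(-1/148) = 15/148)
E = -70480 (E = -8*8810 = -70480)
x = -23032 (x = -17851 - 5181 = -23032)
-44893/N(202) + x/E = -44893/15/148 - 23032/(-70480) = -44893*148/15 - 23032*(-1/70480) = -6644164/15 + 2879/8810 = -11707008331/26430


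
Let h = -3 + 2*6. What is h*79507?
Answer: 715563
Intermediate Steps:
h = 9 (h = -3 + 12 = 9)
h*79507 = 9*79507 = 715563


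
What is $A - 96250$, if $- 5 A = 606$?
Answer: $- \frac{481856}{5} \approx -96371.0$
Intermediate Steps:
$A = - \frac{606}{5}$ ($A = \left(- \frac{1}{5}\right) 606 = - \frac{606}{5} \approx -121.2$)
$A - 96250 = - \frac{606}{5} - 96250 = - \frac{481856}{5}$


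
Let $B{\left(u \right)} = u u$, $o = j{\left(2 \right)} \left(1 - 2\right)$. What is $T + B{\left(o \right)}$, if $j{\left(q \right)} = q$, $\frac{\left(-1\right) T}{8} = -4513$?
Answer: $36108$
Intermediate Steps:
$T = 36104$ ($T = \left(-8\right) \left(-4513\right) = 36104$)
$o = -2$ ($o = 2 \left(1 - 2\right) = 2 \left(-1\right) = -2$)
$B{\left(u \right)} = u^{2}$
$T + B{\left(o \right)} = 36104 + \left(-2\right)^{2} = 36104 + 4 = 36108$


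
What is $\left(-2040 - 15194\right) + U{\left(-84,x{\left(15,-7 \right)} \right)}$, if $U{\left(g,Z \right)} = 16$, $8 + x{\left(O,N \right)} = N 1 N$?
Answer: $-17218$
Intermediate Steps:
$x{\left(O,N \right)} = -8 + N^{2}$ ($x{\left(O,N \right)} = -8 + N 1 N = -8 + N N = -8 + N^{2}$)
$\left(-2040 - 15194\right) + U{\left(-84,x{\left(15,-7 \right)} \right)} = \left(-2040 - 15194\right) + 16 = -17234 + 16 = -17218$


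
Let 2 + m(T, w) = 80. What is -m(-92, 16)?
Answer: -78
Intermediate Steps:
m(T, w) = 78 (m(T, w) = -2 + 80 = 78)
-m(-92, 16) = -1*78 = -78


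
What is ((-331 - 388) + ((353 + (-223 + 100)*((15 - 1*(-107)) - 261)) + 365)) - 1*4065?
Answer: 13031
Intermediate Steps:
((-331 - 388) + ((353 + (-223 + 100)*((15 - 1*(-107)) - 261)) + 365)) - 1*4065 = (-719 + ((353 - 123*((15 + 107) - 261)) + 365)) - 4065 = (-719 + ((353 - 123*(122 - 261)) + 365)) - 4065 = (-719 + ((353 - 123*(-139)) + 365)) - 4065 = (-719 + ((353 + 17097) + 365)) - 4065 = (-719 + (17450 + 365)) - 4065 = (-719 + 17815) - 4065 = 17096 - 4065 = 13031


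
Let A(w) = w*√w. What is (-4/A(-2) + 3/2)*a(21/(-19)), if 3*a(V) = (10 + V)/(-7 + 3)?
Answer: -169/152 + 169*I*√2/228 ≈ -1.1118 + 1.0483*I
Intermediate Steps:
A(w) = w^(3/2)
a(V) = -⅚ - V/12 (a(V) = ((10 + V)/(-7 + 3))/3 = ((10 + V)/(-4))/3 = ((10 + V)*(-¼))/3 = (-5/2 - V/4)/3 = -⅚ - V/12)
(-4/A(-2) + 3/2)*a(21/(-19)) = (-4*I*√2/4 + 3/2)*(-⅚ - 7/(4*(-19))) = (-4*I*√2/4 + 3*(½))*(-⅚ - 7*(-1)/(4*19)) = (-I*√2 + 3/2)*(-⅚ - 1/12*(-21/19)) = (-I*√2 + 3/2)*(-⅚ + 7/76) = (3/2 - I*√2)*(-169/228) = -169/152 + 169*I*√2/228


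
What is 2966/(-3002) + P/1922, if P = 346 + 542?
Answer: -758719/1442461 ≈ -0.52599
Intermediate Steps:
P = 888
2966/(-3002) + P/1922 = 2966/(-3002) + 888/1922 = 2966*(-1/3002) + 888*(1/1922) = -1483/1501 + 444/961 = -758719/1442461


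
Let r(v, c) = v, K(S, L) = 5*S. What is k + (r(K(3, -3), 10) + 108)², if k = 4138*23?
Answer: 110303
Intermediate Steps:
k = 95174
k + (r(K(3, -3), 10) + 108)² = 95174 + (5*3 + 108)² = 95174 + (15 + 108)² = 95174 + 123² = 95174 + 15129 = 110303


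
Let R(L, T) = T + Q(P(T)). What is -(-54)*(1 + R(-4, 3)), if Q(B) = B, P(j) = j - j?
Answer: 216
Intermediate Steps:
P(j) = 0
R(L, T) = T (R(L, T) = T + 0 = T)
-(-54)*(1 + R(-4, 3)) = -(-54)*(1 + 3) = -(-54)*4 = -6*(-36) = 216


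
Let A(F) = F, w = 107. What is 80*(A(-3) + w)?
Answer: 8320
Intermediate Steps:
80*(A(-3) + w) = 80*(-3 + 107) = 80*104 = 8320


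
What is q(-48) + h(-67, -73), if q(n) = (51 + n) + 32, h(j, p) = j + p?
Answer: -105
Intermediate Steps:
q(n) = 83 + n
q(-48) + h(-67, -73) = (83 - 48) + (-67 - 73) = 35 - 140 = -105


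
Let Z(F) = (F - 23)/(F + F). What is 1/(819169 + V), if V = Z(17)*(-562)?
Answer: 17/13927559 ≈ 1.2206e-6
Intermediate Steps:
Z(F) = (-23 + F)/(2*F) (Z(F) = (-23 + F)/((2*F)) = (-23 + F)*(1/(2*F)) = (-23 + F)/(2*F))
V = 1686/17 (V = ((½)*(-23 + 17)/17)*(-562) = ((½)*(1/17)*(-6))*(-562) = -3/17*(-562) = 1686/17 ≈ 99.177)
1/(819169 + V) = 1/(819169 + 1686/17) = 1/(13927559/17) = 17/13927559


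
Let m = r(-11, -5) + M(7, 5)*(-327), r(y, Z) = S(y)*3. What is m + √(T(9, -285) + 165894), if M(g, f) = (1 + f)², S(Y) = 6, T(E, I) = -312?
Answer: -11754 + 3*√18398 ≈ -11347.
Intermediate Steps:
r(y, Z) = 18 (r(y, Z) = 6*3 = 18)
m = -11754 (m = 18 + (1 + 5)²*(-327) = 18 + 6²*(-327) = 18 + 36*(-327) = 18 - 11772 = -11754)
m + √(T(9, -285) + 165894) = -11754 + √(-312 + 165894) = -11754 + √165582 = -11754 + 3*√18398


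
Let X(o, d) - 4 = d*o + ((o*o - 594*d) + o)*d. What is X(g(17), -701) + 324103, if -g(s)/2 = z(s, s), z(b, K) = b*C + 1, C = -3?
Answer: -298718287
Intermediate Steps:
z(b, K) = 1 - 3*b (z(b, K) = b*(-3) + 1 = -3*b + 1 = 1 - 3*b)
g(s) = -2 + 6*s (g(s) = -2*(1 - 3*s) = -2 + 6*s)
X(o, d) = 4 + d*o + d*(o + o² - 594*d) (X(o, d) = 4 + (d*o + ((o*o - 594*d) + o)*d) = 4 + (d*o + ((o² - 594*d) + o)*d) = 4 + (d*o + (o + o² - 594*d)*d) = 4 + (d*o + d*(o + o² - 594*d)) = 4 + d*o + d*(o + o² - 594*d))
X(g(17), -701) + 324103 = (4 - 594*(-701)² - 701*(-2 + 6*17)² + 2*(-701)*(-2 + 6*17)) + 324103 = (4 - 594*491401 - 701*(-2 + 102)² + 2*(-701)*(-2 + 102)) + 324103 = (4 - 291892194 - 701*100² + 2*(-701)*100) + 324103 = (4 - 291892194 - 701*10000 - 140200) + 324103 = (4 - 291892194 - 7010000 - 140200) + 324103 = -299042390 + 324103 = -298718287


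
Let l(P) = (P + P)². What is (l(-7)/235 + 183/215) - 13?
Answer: -114336/10105 ≈ -11.315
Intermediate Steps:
l(P) = 4*P² (l(P) = (2*P)² = 4*P²)
(l(-7)/235 + 183/215) - 13 = ((4*(-7)²)/235 + 183/215) - 13 = ((4*49)*(1/235) + 183*(1/215)) - 13 = (196*(1/235) + 183/215) - 13 = (196/235 + 183/215) - 13 = 17029/10105 - 13 = -114336/10105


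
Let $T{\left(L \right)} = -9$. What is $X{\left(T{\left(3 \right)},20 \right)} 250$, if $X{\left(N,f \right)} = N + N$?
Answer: $-4500$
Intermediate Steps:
$X{\left(N,f \right)} = 2 N$
$X{\left(T{\left(3 \right)},20 \right)} 250 = 2 \left(-9\right) 250 = \left(-18\right) 250 = -4500$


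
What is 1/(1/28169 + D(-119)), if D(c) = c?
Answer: -28169/3352110 ≈ -0.0084034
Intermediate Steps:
1/(1/28169 + D(-119)) = 1/(1/28169 - 119) = 1/(-3352110/28169) = -28169/3352110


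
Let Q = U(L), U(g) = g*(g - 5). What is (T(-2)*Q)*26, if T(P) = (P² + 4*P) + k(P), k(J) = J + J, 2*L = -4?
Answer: -2912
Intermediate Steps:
L = -2 (L = (½)*(-4) = -2)
k(J) = 2*J
U(g) = g*(-5 + g)
Q = 14 (Q = -2*(-5 - 2) = -2*(-7) = 14)
T(P) = P² + 6*P (T(P) = (P² + 4*P) + 2*P = P² + 6*P)
(T(-2)*Q)*26 = (-2*(6 - 2)*14)*26 = (-2*4*14)*26 = -8*14*26 = -112*26 = -2912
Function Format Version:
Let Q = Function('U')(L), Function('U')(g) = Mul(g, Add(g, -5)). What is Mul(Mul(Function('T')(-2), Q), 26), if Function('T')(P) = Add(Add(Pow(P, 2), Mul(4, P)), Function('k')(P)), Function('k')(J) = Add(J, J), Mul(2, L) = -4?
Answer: -2912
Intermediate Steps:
L = -2 (L = Mul(Rational(1, 2), -4) = -2)
Function('k')(J) = Mul(2, J)
Function('U')(g) = Mul(g, Add(-5, g))
Q = 14 (Q = Mul(-2, Add(-5, -2)) = Mul(-2, -7) = 14)
Function('T')(P) = Add(Pow(P, 2), Mul(6, P)) (Function('T')(P) = Add(Add(Pow(P, 2), Mul(4, P)), Mul(2, P)) = Add(Pow(P, 2), Mul(6, P)))
Mul(Mul(Function('T')(-2), Q), 26) = Mul(Mul(Mul(-2, Add(6, -2)), 14), 26) = Mul(Mul(Mul(-2, 4), 14), 26) = Mul(Mul(-8, 14), 26) = Mul(-112, 26) = -2912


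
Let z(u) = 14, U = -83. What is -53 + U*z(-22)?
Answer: -1215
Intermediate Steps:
-53 + U*z(-22) = -53 - 83*14 = -53 - 1162 = -1215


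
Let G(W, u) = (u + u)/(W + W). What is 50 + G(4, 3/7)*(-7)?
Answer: 197/4 ≈ 49.250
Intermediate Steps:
G(W, u) = u/W (G(W, u) = (2*u)/((2*W)) = (2*u)*(1/(2*W)) = u/W)
50 + G(4, 3/7)*(-7) = 50 + ((3/7)/4)*(-7) = 50 + ((3*(⅐))*(¼))*(-7) = 50 + ((3/7)*(¼))*(-7) = 50 + (3/28)*(-7) = 50 - ¾ = 197/4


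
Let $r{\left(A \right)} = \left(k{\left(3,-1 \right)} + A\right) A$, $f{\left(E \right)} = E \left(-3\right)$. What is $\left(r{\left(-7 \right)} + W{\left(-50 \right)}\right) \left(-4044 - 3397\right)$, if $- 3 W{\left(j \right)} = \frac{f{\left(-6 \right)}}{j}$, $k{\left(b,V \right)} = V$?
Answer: $- \frac{10439723}{25} \approx -4.1759 \cdot 10^{5}$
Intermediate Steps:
$f{\left(E \right)} = - 3 E$
$r{\left(A \right)} = A \left(-1 + A\right)$ ($r{\left(A \right)} = \left(-1 + A\right) A = A \left(-1 + A\right)$)
$W{\left(j \right)} = - \frac{6}{j}$ ($W{\left(j \right)} = - \frac{\left(-3\right) \left(-6\right) \frac{1}{j}}{3} = - \frac{18 \frac{1}{j}}{3} = - \frac{6}{j}$)
$\left(r{\left(-7 \right)} + W{\left(-50 \right)}\right) \left(-4044 - 3397\right) = \left(- 7 \left(-1 - 7\right) - \frac{6}{-50}\right) \left(-4044 - 3397\right) = \left(\left(-7\right) \left(-8\right) - - \frac{3}{25}\right) \left(-7441\right) = \left(56 + \frac{3}{25}\right) \left(-7441\right) = \frac{1403}{25} \left(-7441\right) = - \frac{10439723}{25}$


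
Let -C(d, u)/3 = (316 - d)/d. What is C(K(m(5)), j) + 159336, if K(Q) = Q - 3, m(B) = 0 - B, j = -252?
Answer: 318915/2 ≈ 1.5946e+5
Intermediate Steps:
m(B) = -B
K(Q) = -3 + Q
C(d, u) = -3*(316 - d)/d
C(K(m(5)), j) + 159336 = (3 - 948/(-3 - 1*5)) + 159336 = (3 - 948/(-3 - 5)) + 159336 = (3 - 948/(-8)) + 159336 = (3 - 948*(-⅛)) + 159336 = (3 + 237/2) + 159336 = 243/2 + 159336 = 318915/2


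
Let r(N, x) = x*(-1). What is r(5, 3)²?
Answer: 9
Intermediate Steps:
r(N, x) = -x
r(5, 3)² = (-1*3)² = (-3)² = 9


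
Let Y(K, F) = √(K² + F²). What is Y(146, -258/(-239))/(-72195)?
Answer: -2*√12176578/3450921 ≈ -0.0020224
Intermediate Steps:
Y(K, F) = √(F² + K²)
Y(146, -258/(-239))/(-72195) = √((-258/(-239))² + 146²)/(-72195) = √((-258*(-1/239))² + 21316)*(-1/72195) = √((258/239)² + 21316)*(-1/72195) = √(66564/57121 + 21316)*(-1/72195) = √(1217657800/57121)*(-1/72195) = (10*√12176578/239)*(-1/72195) = -2*√12176578/3450921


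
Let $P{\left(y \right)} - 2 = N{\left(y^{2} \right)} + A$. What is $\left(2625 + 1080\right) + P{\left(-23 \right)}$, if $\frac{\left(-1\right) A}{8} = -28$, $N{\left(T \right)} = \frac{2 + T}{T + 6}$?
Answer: $\frac{2103616}{535} \approx 3932.0$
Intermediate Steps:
$N{\left(T \right)} = \frac{2 + T}{6 + T}$
$A = 224$ ($A = \left(-8\right) \left(-28\right) = 224$)
$P{\left(y \right)} = 226 + \frac{2 + y^{2}}{6 + y^{2}}$ ($P{\left(y \right)} = 2 + \left(\frac{2 + y^{2}}{6 + y^{2}} + 224\right) = 2 + \left(224 + \frac{2 + y^{2}}{6 + y^{2}}\right) = 226 + \frac{2 + y^{2}}{6 + y^{2}}$)
$\left(2625 + 1080\right) + P{\left(-23 \right)} = \left(2625 + 1080\right) + \frac{1358 + 227 \left(-23\right)^{2}}{6 + \left(-23\right)^{2}} = 3705 + \frac{1358 + 227 \cdot 529}{6 + 529} = 3705 + \frac{1358 + 120083}{535} = 3705 + \frac{1}{535} \cdot 121441 = 3705 + \frac{121441}{535} = \frac{2103616}{535}$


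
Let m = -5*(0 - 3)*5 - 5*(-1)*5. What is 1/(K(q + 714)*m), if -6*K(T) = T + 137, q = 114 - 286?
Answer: -3/33950 ≈ -8.8365e-5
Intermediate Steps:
q = -172
K(T) = -137/6 - T/6 (K(T) = -(T + 137)/6 = -(137 + T)/6 = -137/6 - T/6)
m = 100 (m = -(-15)*5 + 5*5 = -5*(-15) + 25 = 75 + 25 = 100)
1/(K(q + 714)*m) = 1/((-137/6 - (-172 + 714)/6)*100) = 1/((-137/6 - 1/6*542)*100) = 1/((-137/6 - 271/3)*100) = 1/(-679/6*100) = 1/(-33950/3) = -3/33950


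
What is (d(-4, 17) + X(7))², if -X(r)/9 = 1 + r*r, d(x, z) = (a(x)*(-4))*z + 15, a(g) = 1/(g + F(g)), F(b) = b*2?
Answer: 1658944/9 ≈ 1.8433e+5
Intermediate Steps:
F(b) = 2*b
a(g) = 1/(3*g) (a(g) = 1/(g + 2*g) = 1/(3*g))
d(x, z) = 15 - 4*z/(3*x) (d(x, z) = ((1/(3*x))*(-4))*z + 15 = (-4/(3*x))*z + 15 = -4*z/(3*x) + 15 = 15 - 4*z/(3*x))
X(r) = -9 - 9*r² (X(r) = -9*(1 + r*r) = -9*(1 + r²) = -9 - 9*r²)
(d(-4, 17) + X(7))² = ((15 - 4/3*17/(-4)) + (-9 - 9*7²))² = ((15 - 4/3*17*(-¼)) + (-9 - 9*49))² = ((15 + 17/3) + (-9 - 441))² = (62/3 - 450)² = (-1288/3)² = 1658944/9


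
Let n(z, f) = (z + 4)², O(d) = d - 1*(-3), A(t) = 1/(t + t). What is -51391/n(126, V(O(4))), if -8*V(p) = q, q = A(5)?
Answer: -51391/16900 ≈ -3.0409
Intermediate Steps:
A(t) = 1/(2*t)
q = ⅒ (q = (½)/5 = (½)*(⅕) = ⅒ ≈ 0.10000)
O(d) = 3 + d (O(d) = d + 3 = 3 + d)
V(p) = -1/80 (V(p) = -⅛*⅒ = -1/80)
n(z, f) = (4 + z)²
-51391/n(126, V(O(4))) = -51391/(4 + 126)² = -51391/(130²) = -51391/16900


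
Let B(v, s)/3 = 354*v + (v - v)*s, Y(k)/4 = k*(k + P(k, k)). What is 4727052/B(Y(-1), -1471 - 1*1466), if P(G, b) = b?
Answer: 131307/236 ≈ 556.39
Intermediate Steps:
Y(k) = 8*k² (Y(k) = 4*(k*(k + k)) = 4*(k*(2*k)) = 4*(2*k²) = 8*k²)
B(v, s) = 1062*v (B(v, s) = 3*(354*v + (v - v)*s) = 3*(354*v + 0*s) = 3*(354*v + 0) = 3*(354*v) = 1062*v)
4727052/B(Y(-1), -1471 - 1*1466) = 4727052/((1062*(8*(-1)²))) = 4727052/((1062*(8*1))) = 4727052/((1062*8)) = 4727052/8496 = 4727052*(1/8496) = 131307/236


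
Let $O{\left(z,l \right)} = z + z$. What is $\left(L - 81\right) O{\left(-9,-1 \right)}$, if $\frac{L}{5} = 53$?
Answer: $-3312$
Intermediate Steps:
$O{\left(z,l \right)} = 2 z$
$L = 265$ ($L = 5 \cdot 53 = 265$)
$\left(L - 81\right) O{\left(-9,-1 \right)} = \left(265 - 81\right) 2 \left(-9\right) = \left(265 - 81\right) \left(-18\right) = 184 \left(-18\right) = -3312$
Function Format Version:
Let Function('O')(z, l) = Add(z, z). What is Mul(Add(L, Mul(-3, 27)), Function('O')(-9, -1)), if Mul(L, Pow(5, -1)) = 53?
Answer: -3312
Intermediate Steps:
Function('O')(z, l) = Mul(2, z)
L = 265 (L = Mul(5, 53) = 265)
Mul(Add(L, Mul(-3, 27)), Function('O')(-9, -1)) = Mul(Add(265, Mul(-3, 27)), Mul(2, -9)) = Mul(Add(265, -81), -18) = Mul(184, -18) = -3312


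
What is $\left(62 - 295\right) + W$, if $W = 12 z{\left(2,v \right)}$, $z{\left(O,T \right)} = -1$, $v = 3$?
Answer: $-245$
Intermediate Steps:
$W = -12$ ($W = 12 \left(-1\right) = -12$)
$\left(62 - 295\right) + W = \left(62 - 295\right) - 12 = -233 - 12 = -245$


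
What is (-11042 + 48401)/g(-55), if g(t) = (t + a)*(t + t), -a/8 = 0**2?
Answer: 37359/6050 ≈ 6.1750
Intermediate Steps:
a = 0 (a = -8*0**2 = -8*0 = 0)
g(t) = 2*t**2 (g(t) = (t + 0)*(t + t) = t*(2*t) = 2*t**2)
(-11042 + 48401)/g(-55) = (-11042 + 48401)/((2*(-55)**2)) = 37359/((2*3025)) = 37359/6050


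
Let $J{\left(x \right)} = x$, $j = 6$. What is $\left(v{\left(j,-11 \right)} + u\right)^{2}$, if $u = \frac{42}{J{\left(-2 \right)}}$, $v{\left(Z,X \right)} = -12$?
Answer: $1089$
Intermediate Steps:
$u = -21$ ($u = \frac{42}{-2} = 42 \left(- \frac{1}{2}\right) = -21$)
$\left(v{\left(j,-11 \right)} + u\right)^{2} = \left(-12 - 21\right)^{2} = \left(-33\right)^{2} = 1089$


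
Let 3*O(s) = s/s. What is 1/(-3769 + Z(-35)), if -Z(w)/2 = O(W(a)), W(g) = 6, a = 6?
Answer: -3/11309 ≈ -0.00026528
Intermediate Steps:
O(s) = ⅓ (O(s) = (s/s)/3 = (⅓)*1 = ⅓)
Z(w) = -⅔ (Z(w) = -2*⅓ = -⅔)
1/(-3769 + Z(-35)) = 1/(-3769 - ⅔) = 1/(-11309/3) = -3/11309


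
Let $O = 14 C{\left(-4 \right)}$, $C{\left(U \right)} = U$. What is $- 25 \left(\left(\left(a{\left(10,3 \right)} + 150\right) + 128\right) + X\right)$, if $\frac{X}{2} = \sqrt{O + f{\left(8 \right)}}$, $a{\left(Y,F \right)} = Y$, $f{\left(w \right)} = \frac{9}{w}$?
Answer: $-7200 - \frac{25 i \sqrt{878}}{2} \approx -7200.0 - 370.39 i$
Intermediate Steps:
$O = -56$ ($O = 14 \left(-4\right) = -56$)
$X = \frac{i \sqrt{878}}{2}$ ($X = 2 \sqrt{-56 + \frac{9}{8}} = 2 \sqrt{- \frac{439}{8}} = 2 \frac{i \sqrt{878}}{4} = \frac{i \sqrt{878}}{2} \approx 14.816 i$)
$- 25 \left(\left(\left(a{\left(10,3 \right)} + 150\right) + 128\right) + X\right) = - 25 \left(\left(\left(10 + 150\right) + 128\right) + \frac{i \sqrt{878}}{2}\right) = - 25 \left(\left(160 + 128\right) + \frac{i \sqrt{878}}{2}\right) = - 25 \left(288 + \frac{i \sqrt{878}}{2}\right) = -7200 - \frac{25 i \sqrt{878}}{2}$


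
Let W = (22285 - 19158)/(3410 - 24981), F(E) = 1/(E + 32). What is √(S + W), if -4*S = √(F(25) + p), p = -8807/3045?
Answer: √(-321505352853300 - 9583622895*I*√9622327890)/47093970 ≈ 0.38924 - 0.54449*I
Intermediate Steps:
F(E) = 1/(32 + E)
p = -8807/3045 (p = -8807*1/3045 = -8807/3045 ≈ -2.8923)
S = -I*√9622327890/231420 (S = -√(1/(32 + 25) - 8807/3045)/4 = -√(1/57 - 8807/3045)/4 = -I*√9622327890/231420 ≈ -0.42388*I)
W = -59/407 (W = 3127/(-21571) = 3127*(-1/21571) = -59/407 ≈ -0.14496)
√(S + W) = √(-I*√9622327890/231420 - 59/407) = √(-59/407 - I*√9622327890/231420)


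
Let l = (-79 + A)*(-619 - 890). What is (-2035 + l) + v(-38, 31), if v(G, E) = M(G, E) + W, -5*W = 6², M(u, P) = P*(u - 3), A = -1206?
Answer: 9678759/5 ≈ 1.9358e+6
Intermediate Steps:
M(u, P) = P*(-3 + u)
W = -36/5 (W = -⅕*6² = -⅕*36 = -36/5 ≈ -7.2000)
v(G, E) = -36/5 + E*(-3 + G) (v(G, E) = E*(-3 + G) - 36/5 = -36/5 + E*(-3 + G))
l = 1939065 (l = (-79 - 1206)*(-619 - 890) = -1285*(-1509) = 1939065)
(-2035 + l) + v(-38, 31) = (-2035 + 1939065) + (-36/5 + 31*(-3 - 38)) = 1937030 + (-36/5 + 31*(-41)) = 1937030 + (-36/5 - 1271) = 1937030 - 6391/5 = 9678759/5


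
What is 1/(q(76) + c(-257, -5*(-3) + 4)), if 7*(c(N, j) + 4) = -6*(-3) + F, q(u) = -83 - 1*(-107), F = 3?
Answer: 1/23 ≈ 0.043478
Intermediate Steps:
q(u) = 24 (q(u) = -83 + 107 = 24)
c(N, j) = -1 (c(N, j) = -4 + (-6*(-3) + 3)/7 = -4 + (18 + 3)/7 = -4 + (⅐)*21 = -4 + 3 = -1)
1/(q(76) + c(-257, -5*(-3) + 4)) = 1/(24 - 1) = 1/23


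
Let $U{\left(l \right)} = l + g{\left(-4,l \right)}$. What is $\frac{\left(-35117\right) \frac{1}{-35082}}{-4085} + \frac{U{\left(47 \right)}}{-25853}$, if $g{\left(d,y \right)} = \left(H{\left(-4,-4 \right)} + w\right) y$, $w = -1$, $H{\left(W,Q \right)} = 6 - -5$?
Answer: $- \frac{74999134291}{3704992654410} \approx -0.020243$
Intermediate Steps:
$H{\left(W,Q \right)} = 11$ ($H{\left(W,Q \right)} = 6 + 5 = 11$)
$g{\left(d,y \right)} = 10 y$ ($g{\left(d,y \right)} = \left(11 - 1\right) y = 10 y$)
$U{\left(l \right)} = 11 l$ ($U{\left(l \right)} = l + 10 l = 11 l$)
$\frac{\left(-35117\right) \frac{1}{-35082}}{-4085} + \frac{U{\left(47 \right)}}{-25853} = \frac{\left(-35117\right) \frac{1}{-35082}}{-4085} + \frac{11 \cdot 47}{-25853} = \left(-35117\right) \left(- \frac{1}{35082}\right) \left(- \frac{1}{4085}\right) + 517 \left(- \frac{1}{25853}\right) = \frac{35117}{35082} \left(- \frac{1}{4085}\right) - \frac{517}{25853} = - \frac{35117}{143309970} - \frac{517}{25853} = - \frac{74999134291}{3704992654410}$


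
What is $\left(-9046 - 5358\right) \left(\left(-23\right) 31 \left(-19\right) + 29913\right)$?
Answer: $-625997840$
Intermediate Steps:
$\left(-9046 - 5358\right) \left(\left(-23\right) 31 \left(-19\right) + 29913\right) = - 14404 \left(\left(-713\right) \left(-19\right) + 29913\right) = - 14404 \left(13547 + 29913\right) = \left(-14404\right) 43460 = -625997840$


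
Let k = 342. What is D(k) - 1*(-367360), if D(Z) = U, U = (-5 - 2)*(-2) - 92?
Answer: 367282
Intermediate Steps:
U = -78 (U = -7*(-2) - 92 = 14 - 92 = -78)
D(Z) = -78
D(k) - 1*(-367360) = -78 - 1*(-367360) = -78 + 367360 = 367282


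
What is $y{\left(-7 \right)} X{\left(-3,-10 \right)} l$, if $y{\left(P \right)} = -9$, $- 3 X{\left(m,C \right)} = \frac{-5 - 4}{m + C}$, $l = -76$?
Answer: $- \frac{2052}{13} \approx -157.85$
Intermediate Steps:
$X{\left(m,C \right)} = \frac{3}{C + m}$ ($X{\left(m,C \right)} = - \frac{\left(-5 - 4\right) \frac{1}{m + C}}{3} = - \frac{\left(-9\right) \frac{1}{C + m}}{3} = \frac{3}{C + m}$)
$y{\left(-7 \right)} X{\left(-3,-10 \right)} l = - 9 \frac{3}{-10 - 3} \left(-76\right) = - 9 \frac{3}{-13} \left(-76\right) = - 9 \cdot 3 \left(- \frac{1}{13}\right) \left(-76\right) = \left(-9\right) \left(- \frac{3}{13}\right) \left(-76\right) = \frac{27}{13} \left(-76\right) = - \frac{2052}{13}$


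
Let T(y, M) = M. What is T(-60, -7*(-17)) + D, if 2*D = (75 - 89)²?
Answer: 217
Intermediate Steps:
D = 98 (D = (75 - 89)²/2 = (½)*(-14)² = (½)*196 = 98)
T(-60, -7*(-17)) + D = -7*(-17) + 98 = 119 + 98 = 217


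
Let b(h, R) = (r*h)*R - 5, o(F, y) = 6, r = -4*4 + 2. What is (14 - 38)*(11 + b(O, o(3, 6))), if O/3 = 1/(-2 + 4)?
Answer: 2880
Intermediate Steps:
r = -14 (r = -16 + 2 = -14)
O = 3/2 (O = 3/(-2 + 4) = 3/2 ≈ 1.5000)
b(h, R) = -5 - 14*R*h (b(h, R) = (-14*h)*R - 5 = -14*R*h - 5 = -5 - 14*R*h)
(14 - 38)*(11 + b(O, o(3, 6))) = (14 - 38)*(11 + (-5 - 14*6*3/2)) = -24*(11 + (-5 - 126)) = -24*(11 - 131) = -24*(-120) = 2880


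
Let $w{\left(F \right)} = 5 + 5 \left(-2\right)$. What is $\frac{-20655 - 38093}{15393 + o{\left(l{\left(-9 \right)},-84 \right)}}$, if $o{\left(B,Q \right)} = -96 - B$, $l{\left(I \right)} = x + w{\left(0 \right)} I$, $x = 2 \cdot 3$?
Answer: $- \frac{29374}{7623} \approx -3.8533$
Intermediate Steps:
$w{\left(F \right)} = -5$ ($w{\left(F \right)} = 5 - 10 = -5$)
$x = 6$
$l{\left(I \right)} = 6 - 5 I$
$\frac{-20655 - 38093}{15393 + o{\left(l{\left(-9 \right)},-84 \right)}} = \frac{-20655 - 38093}{15393 - \left(102 + 45\right)} = - \frac{58748}{15393 - 147} = - \frac{58748}{15246} = \left(-58748\right) \frac{1}{15246} = - \frac{29374}{7623}$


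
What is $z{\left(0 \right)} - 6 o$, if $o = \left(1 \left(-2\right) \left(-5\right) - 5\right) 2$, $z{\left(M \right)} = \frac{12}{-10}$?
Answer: $- \frac{306}{5} \approx -61.2$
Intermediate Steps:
$z{\left(M \right)} = - \frac{6}{5}$ ($z{\left(M \right)} = 12 \left(- \frac{1}{10}\right) = - \frac{6}{5}$)
$o = 10$ ($o = \left(\left(-2\right) \left(-5\right) - 5\right) 2 = \left(10 - 5\right) 2 = 5 \cdot 2 = 10$)
$z{\left(0 \right)} - 6 o = - \frac{6}{5} - 60 = - \frac{306}{5}$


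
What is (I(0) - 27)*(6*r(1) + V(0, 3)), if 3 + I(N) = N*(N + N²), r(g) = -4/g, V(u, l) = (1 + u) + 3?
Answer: 600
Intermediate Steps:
V(u, l) = 4 + u
I(N) = -3 + N*(N + N²)
(I(0) - 27)*(6*r(1) + V(0, 3)) = ((-3 + 0² + 0³) - 27)*(6*(-4/1) + (4 + 0)) = ((-3 + 0 + 0) - 27)*(6*(-4*1) + 4) = (-3 - 27)*(6*(-4) + 4) = -30*(-24 + 4) = -30*(-20) = 600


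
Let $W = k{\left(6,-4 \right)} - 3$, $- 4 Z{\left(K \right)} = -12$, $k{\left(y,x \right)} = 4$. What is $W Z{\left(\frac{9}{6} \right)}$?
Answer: $3$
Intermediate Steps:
$Z{\left(K \right)} = 3$ ($Z{\left(K \right)} = \left(- \frac{1}{4}\right) \left(-12\right) = 3$)
$W = 1$ ($W = 4 - 3 = 1$)
$W Z{\left(\frac{9}{6} \right)} = 1 \cdot 3 = 3$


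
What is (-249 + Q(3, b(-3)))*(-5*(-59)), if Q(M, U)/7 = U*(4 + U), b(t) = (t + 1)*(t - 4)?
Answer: 446925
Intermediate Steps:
b(t) = (1 + t)*(-4 + t)
Q(M, U) = 7*U*(4 + U) (Q(M, U) = 7*(U*(4 + U)) = 7*U*(4 + U))
(-249 + Q(3, b(-3)))*(-5*(-59)) = (-249 + 7*(-4 + (-3)² - 3*(-3))*(4 + (-4 + (-3)² - 3*(-3))))*(-5*(-59)) = (-249 + 7*(-4 + 9 + 9)*(4 + (-4 + 9 + 9)))*295 = (-249 + 7*14*(4 + 14))*295 = (-249 + 7*14*18)*295 = (-249 + 1764)*295 = 1515*295 = 446925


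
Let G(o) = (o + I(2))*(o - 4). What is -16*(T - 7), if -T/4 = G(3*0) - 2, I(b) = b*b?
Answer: -1040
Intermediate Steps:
I(b) = b²
G(o) = (-4 + o)*(4 + o) (G(o) = (o + 2²)*(o - 4) = (o + 4)*(-4 + o) = (4 + o)*(-4 + o) = (-4 + o)*(4 + o))
T = 72 (T = -4*((-16 + (3*0)²) - 2) = -4*((-16 + 0²) - 2) = -4*((-16 + 0) - 2) = -4*(-16 - 2) = -4*(-18) = 72)
-16*(T - 7) = -16*(72 - 7) = -16*65 = -1040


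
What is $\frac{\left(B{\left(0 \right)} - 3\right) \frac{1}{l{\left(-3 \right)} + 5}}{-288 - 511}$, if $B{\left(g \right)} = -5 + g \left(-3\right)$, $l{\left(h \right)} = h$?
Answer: $\frac{4}{799} \approx 0.0050063$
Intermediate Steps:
$B{\left(g \right)} = -5 - 3 g$
$\frac{\left(B{\left(0 \right)} - 3\right) \frac{1}{l{\left(-3 \right)} + 5}}{-288 - 511} = \frac{\left(\left(-5 - 0\right) - 3\right) \frac{1}{-3 + 5}}{-288 - 511} = \frac{\left(\left(-5 + 0\right) - 3\right) \frac{1}{2}}{-799} = \left(-5 - 3\right) \frac{1}{2} \left(- \frac{1}{799}\right) = \left(-8\right) \frac{1}{2} \left(- \frac{1}{799}\right) = \left(-4\right) \left(- \frac{1}{799}\right) = \frac{4}{799}$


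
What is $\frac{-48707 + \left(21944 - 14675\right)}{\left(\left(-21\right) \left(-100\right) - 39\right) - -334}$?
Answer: $- \frac{41438}{2395} \approx -17.302$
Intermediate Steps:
$\frac{-48707 + \left(21944 - 14675\right)}{\left(\left(-21\right) \left(-100\right) - 39\right) - -334} = \frac{-48707 + \left(21944 - 14675\right)}{\left(2100 - 39\right) + \left(-11749 + 12083\right)} = \frac{-48707 + 7269}{2061 + 334} = - \frac{41438}{2395}$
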